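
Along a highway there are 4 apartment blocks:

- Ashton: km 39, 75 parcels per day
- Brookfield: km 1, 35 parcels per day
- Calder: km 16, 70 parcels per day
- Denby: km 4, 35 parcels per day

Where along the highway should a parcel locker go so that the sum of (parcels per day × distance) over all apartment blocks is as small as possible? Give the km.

For a sum of weighted absolute distances on a line, the optimum is the weighted median (not the mean). Total weight W = 215; half-weight = 107.5.
Sort by position and accumulate weight:
  km 1 (Brookfield, w=35) → cum 35
  km 4 (Denby, w=35) → cum 70
  km 16 (Calder, w=70) → cum 140  ≥ 107.5 → median here
  km 39 (Ashton, w=75) → cum 215
Optimal location: km 16.

x = 16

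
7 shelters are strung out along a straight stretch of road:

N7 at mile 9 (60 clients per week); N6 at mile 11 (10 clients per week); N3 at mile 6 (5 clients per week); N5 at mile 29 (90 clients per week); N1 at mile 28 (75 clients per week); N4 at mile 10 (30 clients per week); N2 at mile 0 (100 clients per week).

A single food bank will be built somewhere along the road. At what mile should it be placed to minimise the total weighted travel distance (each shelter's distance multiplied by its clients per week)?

x = 10

For a sum of weighted absolute distances on a line, the optimum is the weighted median (not the mean). Total weight W = 370; half-weight = 185.
Sort by position and accumulate weight:
  mile 0 (N2, w=100) → cum 100
  mile 6 (N3, w=5) → cum 105
  mile 9 (N7, w=60) → cum 165
  mile 10 (N4, w=30) → cum 195  ≥ 185 → median here
  mile 11 (N6, w=10) → cum 205
  mile 28 (N1, w=75) → cum 280
  mile 29 (N5, w=90) → cum 370
Optimal location: mile 10.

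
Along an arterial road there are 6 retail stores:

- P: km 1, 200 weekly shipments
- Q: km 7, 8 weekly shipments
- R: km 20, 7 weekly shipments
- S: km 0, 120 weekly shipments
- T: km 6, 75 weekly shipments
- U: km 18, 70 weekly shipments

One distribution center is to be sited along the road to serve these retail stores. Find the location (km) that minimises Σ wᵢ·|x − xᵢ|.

For a sum of weighted absolute distances on a line, the optimum is the weighted median (not the mean). Total weight W = 480; half-weight = 240.
Sort by position and accumulate weight:
  km 0 (S, w=120) → cum 120
  km 1 (P, w=200) → cum 320  ≥ 240 → median here
  km 6 (T, w=75) → cum 395
  km 7 (Q, w=8) → cum 403
  km 18 (U, w=70) → cum 473
  km 20 (R, w=7) → cum 480
Optimal location: km 1.

x = 1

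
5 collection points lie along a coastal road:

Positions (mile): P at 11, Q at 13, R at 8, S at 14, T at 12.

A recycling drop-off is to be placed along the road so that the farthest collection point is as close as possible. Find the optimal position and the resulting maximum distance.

The 1-center on a line is the midpoint of the two extreme points: leftmost at 8, rightmost at 14.
Optimal location = (8 + 14)/2 = 11; maximum distance = (14 − 8)/2 = 3.

location 11, max distance 3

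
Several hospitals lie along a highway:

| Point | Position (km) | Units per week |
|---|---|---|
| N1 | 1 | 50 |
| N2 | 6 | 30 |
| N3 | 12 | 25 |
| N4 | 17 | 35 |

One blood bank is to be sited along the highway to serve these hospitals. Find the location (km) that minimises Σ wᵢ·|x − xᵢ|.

For a sum of weighted absolute distances on a line, the optimum is the weighted median (not the mean). Total weight W = 140; half-weight = 70.
Sort by position and accumulate weight:
  km 1 (N1, w=50) → cum 50
  km 6 (N2, w=30) → cum 80  ≥ 70 → median here
  km 12 (N3, w=25) → cum 105
  km 17 (N4, w=35) → cum 140
Optimal location: km 6.

x = 6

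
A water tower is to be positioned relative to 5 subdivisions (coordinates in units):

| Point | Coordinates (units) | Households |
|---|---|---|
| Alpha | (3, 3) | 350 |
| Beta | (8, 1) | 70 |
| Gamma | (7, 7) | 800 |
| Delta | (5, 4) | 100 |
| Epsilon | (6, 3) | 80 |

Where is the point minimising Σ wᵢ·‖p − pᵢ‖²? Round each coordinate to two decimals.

(5.85, 5.26)

The minimiser of Σwᵢ‖p−pᵢ‖² is the weighted centroid p* = (Σwᵢpᵢ)/(Σwᵢ).
Σwᵢ = 1400.
Σwᵢxᵢ = 350·3 + 70·8 + 800·7 + 100·5 + 80·6 = 8190.
Σwᵢyᵢ = 350·3 + 70·1 + 800·7 + 100·4 + 80·3 = 7360.
x* = 8190/1400 = 5.85, y* = 7360/1400 = 5.26.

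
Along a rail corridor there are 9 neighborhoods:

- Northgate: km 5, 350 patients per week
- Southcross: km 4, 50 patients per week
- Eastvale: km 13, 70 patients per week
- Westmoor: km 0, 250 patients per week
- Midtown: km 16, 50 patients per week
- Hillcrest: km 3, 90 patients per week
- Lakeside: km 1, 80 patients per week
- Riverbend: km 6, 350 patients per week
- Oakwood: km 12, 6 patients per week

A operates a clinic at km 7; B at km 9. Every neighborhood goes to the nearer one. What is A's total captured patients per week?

1170

The indifferent point is the midpoint (7+9)/2 = 8; neighborhoods left of it (closer to A at 7) go to A, those right go to B.
  Westmoor at 0 (w=250) → A
  Lakeside at 1 (w=80) → A
  Hillcrest at 3 (w=90) → A
  Southcross at 4 (w=50) → A
  Northgate at 5 (w=350) → A
  Riverbend at 6 (w=350) → A
  Oakwood at 12 (w=6) → B
  Eastvale at 13 (w=70) → B
  Midtown at 16 (w=50) → B
A captures 1170; B captures 126.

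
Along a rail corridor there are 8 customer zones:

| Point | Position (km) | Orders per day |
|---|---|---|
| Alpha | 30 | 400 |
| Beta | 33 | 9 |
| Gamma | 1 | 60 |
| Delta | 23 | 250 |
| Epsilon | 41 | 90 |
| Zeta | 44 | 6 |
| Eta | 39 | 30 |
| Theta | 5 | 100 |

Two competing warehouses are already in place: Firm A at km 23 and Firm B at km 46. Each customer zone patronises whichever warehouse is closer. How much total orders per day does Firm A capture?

819

The indifferent point is the midpoint (23+46)/2 = 34.5; customer zones left of it (closer to Firm A at 23) go to Firm A, those right go to Firm B.
  Gamma at 1 (w=60) → Firm A
  Theta at 5 (w=100) → Firm A
  Delta at 23 (w=250) → Firm A
  Alpha at 30 (w=400) → Firm A
  Beta at 33 (w=9) → Firm A
  Eta at 39 (w=30) → Firm B
  Epsilon at 41 (w=90) → Firm B
  Zeta at 44 (w=6) → Firm B
Firm A captures 819; Firm B captures 126.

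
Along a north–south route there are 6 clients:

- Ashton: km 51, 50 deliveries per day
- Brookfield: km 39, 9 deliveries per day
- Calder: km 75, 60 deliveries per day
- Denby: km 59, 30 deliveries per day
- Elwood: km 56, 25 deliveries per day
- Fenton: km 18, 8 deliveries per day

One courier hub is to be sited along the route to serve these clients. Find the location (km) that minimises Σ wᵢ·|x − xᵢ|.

For a sum of weighted absolute distances on a line, the optimum is the weighted median (not the mean). Total weight W = 182; half-weight = 91.
Sort by position and accumulate weight:
  km 18 (Fenton, w=8) → cum 8
  km 39 (Brookfield, w=9) → cum 17
  km 51 (Ashton, w=50) → cum 67
  km 56 (Elwood, w=25) → cum 92  ≥ 91 → median here
  km 59 (Denby, w=30) → cum 122
  km 75 (Calder, w=60) → cum 182
Optimal location: km 56.

x = 56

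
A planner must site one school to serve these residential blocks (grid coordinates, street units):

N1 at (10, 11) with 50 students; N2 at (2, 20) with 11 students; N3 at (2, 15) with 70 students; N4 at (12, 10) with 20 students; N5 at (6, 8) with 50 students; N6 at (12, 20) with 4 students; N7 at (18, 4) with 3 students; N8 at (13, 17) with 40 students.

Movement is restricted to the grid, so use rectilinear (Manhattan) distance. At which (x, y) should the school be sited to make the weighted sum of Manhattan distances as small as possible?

(6, 15)

Manhattan distance separates: Σwᵢ(|x−xᵢ|+|y−yᵢ|) = Σwᵢ|x−xᵢ| + Σwᵢ|y−yᵢ|, so x and y are optimised independently as 1-D weighted medians.
Total weight W = 248; half = 124.
x-coordinate, sorted with cumulative weight:
  x=2 (N2, w=11) cum 11
  x=2 (N3, w=70) cum 81
  x=6 (N5, w=50) cum 131  ← median
  x=10 (N1, w=50) cum 181
  x=12 (N4, w=20) cum 201
  x=12 (N6, w=4) cum 205
  x=13 (N8, w=40) cum 245
  x=18 (N7, w=3) cum 248
⇒ x* = 6
y-coordinate, sorted with cumulative weight:
  y=4 (N7, w=3) cum 3
  y=8 (N5, w=50) cum 53
  y=10 (N4, w=20) cum 73
  y=11 (N1, w=50) cum 123
  y=15 (N3, w=70) cum 193  ← median
  y=17 (N8, w=40) cum 233
  y=20 (N2, w=11) cum 244
  y=20 (N6, w=4) cum 248
⇒ y* = 15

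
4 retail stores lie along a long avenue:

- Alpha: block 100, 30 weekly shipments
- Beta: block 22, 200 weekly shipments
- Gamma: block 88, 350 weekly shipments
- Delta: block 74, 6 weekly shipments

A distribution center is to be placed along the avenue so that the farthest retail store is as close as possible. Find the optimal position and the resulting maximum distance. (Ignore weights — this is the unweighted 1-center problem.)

location 61, max distance 39

The 1-center on a line is the midpoint of the two extreme points: leftmost at 22, rightmost at 100.
Optimal location = (22 + 100)/2 = 61; maximum distance = (100 − 22)/2 = 39.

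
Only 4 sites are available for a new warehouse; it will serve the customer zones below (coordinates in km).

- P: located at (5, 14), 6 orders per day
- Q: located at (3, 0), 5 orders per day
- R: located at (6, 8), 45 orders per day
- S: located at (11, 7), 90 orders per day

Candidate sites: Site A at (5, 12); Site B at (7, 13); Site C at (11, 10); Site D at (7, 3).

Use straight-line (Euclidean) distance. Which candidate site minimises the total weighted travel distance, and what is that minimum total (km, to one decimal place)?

Site C, total 619.6 km

Total weighted distance at each candidate:
  Site A (5, 12): total = 961.3
  Site B (7, 13): total = 959.9
  Site C (11, 10): total = 619.6
  Site D (7, 3): total = 830.7
Minimum is at Site C with total 619.6 km.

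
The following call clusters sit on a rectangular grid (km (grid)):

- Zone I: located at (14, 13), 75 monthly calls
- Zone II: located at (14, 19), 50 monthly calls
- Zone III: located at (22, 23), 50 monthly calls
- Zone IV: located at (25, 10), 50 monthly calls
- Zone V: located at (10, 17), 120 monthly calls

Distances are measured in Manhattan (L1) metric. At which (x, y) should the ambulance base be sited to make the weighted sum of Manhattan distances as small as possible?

(14, 17)

Manhattan distance separates: Σwᵢ(|x−xᵢ|+|y−yᵢ|) = Σwᵢ|x−xᵢ| + Σwᵢ|y−yᵢ|, so x and y are optimised independently as 1-D weighted medians.
Total weight W = 345; half = 172.5.
x-coordinate, sorted with cumulative weight:
  x=10 (Zone V, w=120) cum 120
  x=14 (Zone I, w=75) cum 195  ← median
  x=14 (Zone II, w=50) cum 245
  x=22 (Zone III, w=50) cum 295
  x=25 (Zone IV, w=50) cum 345
⇒ x* = 14
y-coordinate, sorted with cumulative weight:
  y=10 (Zone IV, w=50) cum 50
  y=13 (Zone I, w=75) cum 125
  y=17 (Zone V, w=120) cum 245  ← median
  y=19 (Zone II, w=50) cum 295
  y=23 (Zone III, w=50) cum 345
⇒ y* = 17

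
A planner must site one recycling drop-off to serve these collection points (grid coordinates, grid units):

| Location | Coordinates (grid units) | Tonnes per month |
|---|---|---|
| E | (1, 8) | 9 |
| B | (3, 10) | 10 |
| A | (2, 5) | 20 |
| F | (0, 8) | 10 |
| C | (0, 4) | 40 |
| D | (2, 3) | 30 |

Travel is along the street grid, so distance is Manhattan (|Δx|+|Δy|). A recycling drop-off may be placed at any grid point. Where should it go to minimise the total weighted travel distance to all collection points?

Manhattan distance separates: Σwᵢ(|x−xᵢ|+|y−yᵢ|) = Σwᵢ|x−xᵢ| + Σwᵢ|y−yᵢ|, so x and y are optimised independently as 1-D weighted medians.
Total weight W = 119; half = 59.5.
x-coordinate, sorted with cumulative weight:
  x=0 (F, w=10) cum 10
  x=0 (C, w=40) cum 50
  x=1 (E, w=9) cum 59
  x=2 (A, w=20) cum 79  ← median
  x=2 (D, w=30) cum 109
  x=3 (B, w=10) cum 119
⇒ x* = 2
y-coordinate, sorted with cumulative weight:
  y=3 (D, w=30) cum 30
  y=4 (C, w=40) cum 70  ← median
  y=5 (A, w=20) cum 90
  y=8 (E, w=9) cum 99
  y=8 (F, w=10) cum 109
  y=10 (B, w=10) cum 119
⇒ y* = 4

(2, 4)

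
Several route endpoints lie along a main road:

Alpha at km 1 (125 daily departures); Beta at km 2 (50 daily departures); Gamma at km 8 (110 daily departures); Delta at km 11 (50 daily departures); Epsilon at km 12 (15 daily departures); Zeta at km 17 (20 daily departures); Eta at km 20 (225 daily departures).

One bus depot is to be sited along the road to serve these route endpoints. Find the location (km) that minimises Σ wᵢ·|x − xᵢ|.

For a sum of weighted absolute distances on a line, the optimum is the weighted median (not the mean). Total weight W = 595; half-weight = 297.5.
Sort by position and accumulate weight:
  km 1 (Alpha, w=125) → cum 125
  km 2 (Beta, w=50) → cum 175
  km 8 (Gamma, w=110) → cum 285
  km 11 (Delta, w=50) → cum 335  ≥ 297.5 → median here
  km 12 (Epsilon, w=15) → cum 350
  km 17 (Zeta, w=20) → cum 370
  km 20 (Eta, w=225) → cum 595
Optimal location: km 11.

x = 11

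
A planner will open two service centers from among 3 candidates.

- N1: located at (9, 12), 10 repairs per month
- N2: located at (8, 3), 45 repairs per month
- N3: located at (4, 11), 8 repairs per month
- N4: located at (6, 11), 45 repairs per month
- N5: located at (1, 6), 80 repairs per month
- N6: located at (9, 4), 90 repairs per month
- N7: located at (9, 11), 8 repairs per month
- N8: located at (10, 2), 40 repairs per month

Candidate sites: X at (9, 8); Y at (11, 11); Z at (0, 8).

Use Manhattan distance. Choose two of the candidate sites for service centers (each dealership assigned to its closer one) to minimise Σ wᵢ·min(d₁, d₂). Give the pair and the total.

Evaluate every pair (each demand assigned to the nearer of the two):
  {X, Z}: total = 1540
  {X, Y}: total = 2037
  {Y, Z}: total = 2272
Best pair: {X, Z} with total 1540.

{X, Z}, total 1540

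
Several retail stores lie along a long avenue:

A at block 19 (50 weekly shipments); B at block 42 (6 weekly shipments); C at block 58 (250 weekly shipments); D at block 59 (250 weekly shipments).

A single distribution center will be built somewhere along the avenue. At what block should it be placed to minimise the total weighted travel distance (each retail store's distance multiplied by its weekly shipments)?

For a sum of weighted absolute distances on a line, the optimum is the weighted median (not the mean). Total weight W = 556; half-weight = 278.
Sort by position and accumulate weight:
  block 19 (A, w=50) → cum 50
  block 42 (B, w=6) → cum 56
  block 58 (C, w=250) → cum 306  ≥ 278 → median here
  block 59 (D, w=250) → cum 556
Optimal location: block 58.

x = 58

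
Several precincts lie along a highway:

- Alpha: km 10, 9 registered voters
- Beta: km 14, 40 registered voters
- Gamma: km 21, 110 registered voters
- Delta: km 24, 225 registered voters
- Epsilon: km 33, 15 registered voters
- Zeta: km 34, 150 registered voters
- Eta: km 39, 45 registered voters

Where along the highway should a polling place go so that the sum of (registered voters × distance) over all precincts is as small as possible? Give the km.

x = 24

For a sum of weighted absolute distances on a line, the optimum is the weighted median (not the mean). Total weight W = 594; half-weight = 297.
Sort by position and accumulate weight:
  km 10 (Alpha, w=9) → cum 9
  km 14 (Beta, w=40) → cum 49
  km 21 (Gamma, w=110) → cum 159
  km 24 (Delta, w=225) → cum 384  ≥ 297 → median here
  km 33 (Epsilon, w=15) → cum 399
  km 34 (Zeta, w=150) → cum 549
  km 39 (Eta, w=45) → cum 594
Optimal location: km 24.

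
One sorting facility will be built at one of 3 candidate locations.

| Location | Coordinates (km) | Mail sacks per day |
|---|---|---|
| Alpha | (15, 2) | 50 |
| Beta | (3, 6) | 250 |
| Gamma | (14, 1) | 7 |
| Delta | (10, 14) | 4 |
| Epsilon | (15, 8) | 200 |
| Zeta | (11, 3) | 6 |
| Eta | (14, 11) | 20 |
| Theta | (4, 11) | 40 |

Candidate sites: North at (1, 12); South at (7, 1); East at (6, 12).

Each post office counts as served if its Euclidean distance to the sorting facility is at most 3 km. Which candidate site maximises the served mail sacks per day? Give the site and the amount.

East, covering 40

Coverage radius r = 3 km; a point is covered iff (Δx)²+(Δy)² ≤ 3² = 9.
  North (1, 12): covers {none} → 0
  South (7, 1): covers {none} → 0
  East (6, 12): covers {Theta} → 40
Maximum coverage at East: 40 mail sacks per day.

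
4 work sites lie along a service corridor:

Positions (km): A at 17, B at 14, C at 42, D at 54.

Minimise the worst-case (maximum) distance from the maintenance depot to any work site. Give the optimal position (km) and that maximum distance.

location 34, max distance 20

The 1-center on a line is the midpoint of the two extreme points: leftmost at 14, rightmost at 54.
Optimal location = (14 + 54)/2 = 34; maximum distance = (54 − 14)/2 = 20.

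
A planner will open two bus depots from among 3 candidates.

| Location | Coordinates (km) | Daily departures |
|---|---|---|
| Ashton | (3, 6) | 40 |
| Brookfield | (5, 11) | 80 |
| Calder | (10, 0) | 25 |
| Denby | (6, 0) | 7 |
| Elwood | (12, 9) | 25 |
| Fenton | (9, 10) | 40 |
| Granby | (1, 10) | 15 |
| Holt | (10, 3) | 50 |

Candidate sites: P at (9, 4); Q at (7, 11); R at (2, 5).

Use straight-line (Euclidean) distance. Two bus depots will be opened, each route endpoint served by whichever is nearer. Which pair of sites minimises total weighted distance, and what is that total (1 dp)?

{P, Q}, total 937.1

Evaluate every pair (each demand assigned to the nearer of the two):
  {P, Q}: total = 937.1
  {Q, R}: total = 1210.1
  {P, R}: total = 1264.3
Best pair: {P, Q} with total 937.1.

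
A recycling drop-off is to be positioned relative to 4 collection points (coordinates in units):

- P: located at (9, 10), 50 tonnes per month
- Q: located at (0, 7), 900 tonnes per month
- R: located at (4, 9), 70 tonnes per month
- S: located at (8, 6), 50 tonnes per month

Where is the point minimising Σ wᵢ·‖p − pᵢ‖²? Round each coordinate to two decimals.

The minimiser of Σwᵢ‖p−pᵢ‖² is the weighted centroid p* = (Σwᵢpᵢ)/(Σwᵢ).
Σwᵢ = 1070.
Σwᵢxᵢ = 50·9 + 900·0 + 70·4 + 50·8 = 1130.
Σwᵢyᵢ = 50·10 + 900·7 + 70·9 + 50·6 = 7730.
x* = 1130/1070 = 1.06, y* = 7730/1070 = 7.22.

(1.06, 7.22)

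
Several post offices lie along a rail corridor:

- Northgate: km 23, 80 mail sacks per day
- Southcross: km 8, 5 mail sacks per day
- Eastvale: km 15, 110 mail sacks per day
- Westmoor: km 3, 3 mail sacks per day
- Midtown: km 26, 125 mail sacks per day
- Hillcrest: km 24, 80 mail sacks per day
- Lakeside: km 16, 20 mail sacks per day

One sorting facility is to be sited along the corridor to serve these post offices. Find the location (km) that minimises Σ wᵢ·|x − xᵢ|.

For a sum of weighted absolute distances on a line, the optimum is the weighted median (not the mean). Total weight W = 423; half-weight = 211.5.
Sort by position and accumulate weight:
  km 3 (Westmoor, w=3) → cum 3
  km 8 (Southcross, w=5) → cum 8
  km 15 (Eastvale, w=110) → cum 118
  km 16 (Lakeside, w=20) → cum 138
  km 23 (Northgate, w=80) → cum 218  ≥ 211.5 → median here
  km 24 (Hillcrest, w=80) → cum 298
  km 26 (Midtown, w=125) → cum 423
Optimal location: km 23.

x = 23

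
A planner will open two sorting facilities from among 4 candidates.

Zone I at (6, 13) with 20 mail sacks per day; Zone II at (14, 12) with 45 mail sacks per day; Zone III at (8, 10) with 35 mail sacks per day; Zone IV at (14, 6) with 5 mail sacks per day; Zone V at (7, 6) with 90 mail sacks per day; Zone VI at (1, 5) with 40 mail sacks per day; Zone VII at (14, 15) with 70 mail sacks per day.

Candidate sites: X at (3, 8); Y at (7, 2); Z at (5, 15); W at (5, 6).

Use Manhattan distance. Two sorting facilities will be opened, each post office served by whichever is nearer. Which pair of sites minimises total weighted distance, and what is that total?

Evaluate every pair (each demand assigned to the nearer of the two):
  {Z, W}: total = 1900
  {X, Z}: total = 2280
  {Y, Z}: total = 2285
  {X, W}: total = 2765
  {Y, W}: total = 2765
  {X, Y}: total = 2955
Best pair: {Z, W} with total 1900.

{Z, W}, total 1900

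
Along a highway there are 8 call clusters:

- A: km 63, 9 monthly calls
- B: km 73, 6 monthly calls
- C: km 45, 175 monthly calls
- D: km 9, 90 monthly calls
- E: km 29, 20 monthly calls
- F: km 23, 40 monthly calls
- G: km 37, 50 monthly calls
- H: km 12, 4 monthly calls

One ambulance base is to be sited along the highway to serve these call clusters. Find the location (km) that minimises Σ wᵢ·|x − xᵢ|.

x = 37

For a sum of weighted absolute distances on a line, the optimum is the weighted median (not the mean). Total weight W = 394; half-weight = 197.
Sort by position and accumulate weight:
  km 9 (D, w=90) → cum 90
  km 12 (H, w=4) → cum 94
  km 23 (F, w=40) → cum 134
  km 29 (E, w=20) → cum 154
  km 37 (G, w=50) → cum 204  ≥ 197 → median here
  km 45 (C, w=175) → cum 379
  km 63 (A, w=9) → cum 388
  km 73 (B, w=6) → cum 394
Optimal location: km 37.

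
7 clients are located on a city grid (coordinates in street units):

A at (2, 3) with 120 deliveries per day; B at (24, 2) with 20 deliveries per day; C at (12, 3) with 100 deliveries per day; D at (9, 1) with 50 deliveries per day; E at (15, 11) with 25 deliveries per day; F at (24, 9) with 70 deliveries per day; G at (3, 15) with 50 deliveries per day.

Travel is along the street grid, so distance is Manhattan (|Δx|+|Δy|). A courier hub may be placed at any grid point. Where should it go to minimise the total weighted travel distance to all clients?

(9, 3)

Manhattan distance separates: Σwᵢ(|x−xᵢ|+|y−yᵢ|) = Σwᵢ|x−xᵢ| + Σwᵢ|y−yᵢ|, so x and y are optimised independently as 1-D weighted medians.
Total weight W = 435; half = 217.5.
x-coordinate, sorted with cumulative weight:
  x=2 (A, w=120) cum 120
  x=3 (G, w=50) cum 170
  x=9 (D, w=50) cum 220  ← median
  x=12 (C, w=100) cum 320
  x=15 (E, w=25) cum 345
  x=24 (B, w=20) cum 365
  x=24 (F, w=70) cum 435
⇒ x* = 9
y-coordinate, sorted with cumulative weight:
  y=1 (D, w=50) cum 50
  y=2 (B, w=20) cum 70
  y=3 (A, w=120) cum 190
  y=3 (C, w=100) cum 290  ← median
  y=9 (F, w=70) cum 360
  y=11 (E, w=25) cum 385
  y=15 (G, w=50) cum 435
⇒ y* = 3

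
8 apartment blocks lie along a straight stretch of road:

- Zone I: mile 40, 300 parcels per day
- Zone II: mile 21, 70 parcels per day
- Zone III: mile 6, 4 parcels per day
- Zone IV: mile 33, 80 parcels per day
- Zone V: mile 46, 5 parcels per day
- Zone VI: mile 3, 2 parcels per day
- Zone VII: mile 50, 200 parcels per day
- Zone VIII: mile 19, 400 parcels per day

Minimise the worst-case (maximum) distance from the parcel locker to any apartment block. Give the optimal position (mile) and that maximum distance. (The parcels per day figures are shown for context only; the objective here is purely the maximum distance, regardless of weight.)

location 26.5, max distance 23.5

The 1-center on a line is the midpoint of the two extreme points: leftmost at 3, rightmost at 50.
Optimal location = (3 + 50)/2 = 26.5; maximum distance = (50 − 3)/2 = 23.5.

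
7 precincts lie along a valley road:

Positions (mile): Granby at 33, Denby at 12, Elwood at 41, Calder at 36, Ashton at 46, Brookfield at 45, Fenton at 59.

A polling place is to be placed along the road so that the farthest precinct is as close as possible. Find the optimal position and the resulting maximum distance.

location 35.5, max distance 23.5

The 1-center on a line is the midpoint of the two extreme points: leftmost at 12, rightmost at 59.
Optimal location = (12 + 59)/2 = 35.5; maximum distance = (59 − 12)/2 = 23.5.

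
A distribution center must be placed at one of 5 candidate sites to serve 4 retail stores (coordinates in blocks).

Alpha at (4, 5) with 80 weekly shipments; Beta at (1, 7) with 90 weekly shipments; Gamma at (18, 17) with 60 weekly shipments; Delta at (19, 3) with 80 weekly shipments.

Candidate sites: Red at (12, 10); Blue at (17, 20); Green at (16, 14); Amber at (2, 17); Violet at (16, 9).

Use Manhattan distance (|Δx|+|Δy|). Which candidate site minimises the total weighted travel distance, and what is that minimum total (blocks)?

Violet, total 4130 blocks

Total weighted distance at each candidate:
  Red (12, 10): total = 4200
  Blue (17, 20): total = 6610
  Green (16, 14): total = 5080
  Amber (2, 17): total = 5550
  Violet (16, 9): total = 4130
Minimum is at Violet with total 4130 blocks.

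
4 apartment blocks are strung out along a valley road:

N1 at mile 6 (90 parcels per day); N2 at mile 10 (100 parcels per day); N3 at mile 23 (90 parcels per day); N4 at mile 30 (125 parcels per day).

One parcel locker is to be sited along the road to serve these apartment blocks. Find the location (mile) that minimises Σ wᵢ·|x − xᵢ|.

x = 23

For a sum of weighted absolute distances on a line, the optimum is the weighted median (not the mean). Total weight W = 405; half-weight = 202.5.
Sort by position and accumulate weight:
  mile 6 (N1, w=90) → cum 90
  mile 10 (N2, w=100) → cum 190
  mile 23 (N3, w=90) → cum 280  ≥ 202.5 → median here
  mile 30 (N4, w=125) → cum 405
Optimal location: mile 23.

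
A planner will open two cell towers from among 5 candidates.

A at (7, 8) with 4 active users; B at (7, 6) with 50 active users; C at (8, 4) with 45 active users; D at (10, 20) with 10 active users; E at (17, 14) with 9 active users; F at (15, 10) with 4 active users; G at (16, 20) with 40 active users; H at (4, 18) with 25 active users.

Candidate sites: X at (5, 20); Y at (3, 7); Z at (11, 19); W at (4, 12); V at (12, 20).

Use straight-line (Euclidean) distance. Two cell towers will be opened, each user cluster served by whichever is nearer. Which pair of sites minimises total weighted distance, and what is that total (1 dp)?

Evaluate every pair (each demand assigned to the nearer of the two):
  {Y, V}: total = 983.2
  {Y, Z}: total = 989.6
  {W, V}: total = 1200.0
  {X, Y}: total = 1201.2
  {Z, W}: total = 1235.7
  {X, W}: total = 1466.9
  {Y, W}: total = 1475.0
  {X, Z}: total = 1799.0
  {X, V}: total = 1836.3
  {Z, V}: total = 1875.9
Best pair: {Y, V} with total 983.2.

{Y, V}, total 983.2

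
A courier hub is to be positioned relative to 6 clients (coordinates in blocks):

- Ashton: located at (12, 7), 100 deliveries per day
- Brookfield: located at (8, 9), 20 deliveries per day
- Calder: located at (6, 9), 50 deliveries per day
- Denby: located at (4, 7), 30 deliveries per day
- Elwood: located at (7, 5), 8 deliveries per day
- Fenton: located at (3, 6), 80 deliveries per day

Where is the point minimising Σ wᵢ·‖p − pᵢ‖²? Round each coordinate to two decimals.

The minimiser of Σwᵢ‖p−pᵢ‖² is the weighted centroid p* = (Σwᵢpᵢ)/(Σwᵢ).
Σwᵢ = 288.
Σwᵢxᵢ = 100·12 + 20·8 + 50·6 + 30·4 + 8·7 + 80·3 = 2076.
Σwᵢyᵢ = 100·7 + 20·9 + 50·9 + 30·7 + 8·5 + 80·6 = 2060.
x* = 2076/288 = 7.21, y* = 2060/288 = 7.15.

(7.21, 7.15)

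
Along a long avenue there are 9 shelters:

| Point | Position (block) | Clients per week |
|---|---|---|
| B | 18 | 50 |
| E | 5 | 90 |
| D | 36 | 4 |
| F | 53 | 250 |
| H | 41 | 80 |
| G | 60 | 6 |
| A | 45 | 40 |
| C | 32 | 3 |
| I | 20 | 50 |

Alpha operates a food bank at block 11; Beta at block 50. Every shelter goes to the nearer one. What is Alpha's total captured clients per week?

190

The indifferent point is the midpoint (11+50)/2 = 30.5; shelters left of it (closer to Alpha at 11) go to Alpha, those right go to Beta.
  E at 5 (w=90) → Alpha
  B at 18 (w=50) → Alpha
  I at 20 (w=50) → Alpha
  C at 32 (w=3) → Beta
  D at 36 (w=4) → Beta
  H at 41 (w=80) → Beta
  A at 45 (w=40) → Beta
  F at 53 (w=250) → Beta
  G at 60 (w=6) → Beta
Alpha captures 190; Beta captures 383.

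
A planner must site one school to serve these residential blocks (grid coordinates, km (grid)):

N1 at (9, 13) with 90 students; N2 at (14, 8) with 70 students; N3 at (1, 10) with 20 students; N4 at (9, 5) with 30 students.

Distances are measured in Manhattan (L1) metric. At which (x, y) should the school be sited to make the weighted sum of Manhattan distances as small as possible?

Manhattan distance separates: Σwᵢ(|x−xᵢ|+|y−yᵢ|) = Σwᵢ|x−xᵢ| + Σwᵢ|y−yᵢ|, so x and y are optimised independently as 1-D weighted medians.
Total weight W = 210; half = 105.
x-coordinate, sorted with cumulative weight:
  x=1 (N3, w=20) cum 20
  x=9 (N1, w=90) cum 110  ← median
  x=9 (N4, w=30) cum 140
  x=14 (N2, w=70) cum 210
⇒ x* = 9
y-coordinate, sorted with cumulative weight:
  y=5 (N4, w=30) cum 30
  y=8 (N2, w=70) cum 100
  y=10 (N3, w=20) cum 120  ← median
  y=13 (N1, w=90) cum 210
⇒ y* = 10

(9, 10)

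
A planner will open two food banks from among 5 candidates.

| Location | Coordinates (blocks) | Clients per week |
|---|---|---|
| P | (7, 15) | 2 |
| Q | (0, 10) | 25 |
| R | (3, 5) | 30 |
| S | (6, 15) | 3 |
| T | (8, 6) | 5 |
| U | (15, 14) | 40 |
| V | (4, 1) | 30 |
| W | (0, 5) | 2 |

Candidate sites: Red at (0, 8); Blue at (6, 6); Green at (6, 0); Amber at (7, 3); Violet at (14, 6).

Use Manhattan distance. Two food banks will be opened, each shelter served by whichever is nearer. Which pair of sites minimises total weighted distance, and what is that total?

Evaluate every pair (each demand assigned to the nearer of the two):
  {Blue, Violet}: total = 1011
  {Red, Violet}: total = 1023
  {Red, Blue}: total = 1123
  {Amber, Violet}: total = 1141
  {Blue, Green}: total = 1211
  {Green, Violet}: total = 1219
  {Red, Amber}: total = 1229
  {Blue, Amber}: total = 1271
  {Red, Green}: total = 1273
  {Green, Amber}: total = 1481
Best pair: {Blue, Violet} with total 1011.

{Blue, Violet}, total 1011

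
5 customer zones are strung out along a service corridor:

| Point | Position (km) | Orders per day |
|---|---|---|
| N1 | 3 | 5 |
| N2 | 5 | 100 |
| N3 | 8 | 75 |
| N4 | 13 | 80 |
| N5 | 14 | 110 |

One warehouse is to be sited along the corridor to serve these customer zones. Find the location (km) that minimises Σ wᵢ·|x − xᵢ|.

For a sum of weighted absolute distances on a line, the optimum is the weighted median (not the mean). Total weight W = 370; half-weight = 185.
Sort by position and accumulate weight:
  km 3 (N1, w=5) → cum 5
  km 5 (N2, w=100) → cum 105
  km 8 (N3, w=75) → cum 180
  km 13 (N4, w=80) → cum 260  ≥ 185 → median here
  km 14 (N5, w=110) → cum 370
Optimal location: km 13.

x = 13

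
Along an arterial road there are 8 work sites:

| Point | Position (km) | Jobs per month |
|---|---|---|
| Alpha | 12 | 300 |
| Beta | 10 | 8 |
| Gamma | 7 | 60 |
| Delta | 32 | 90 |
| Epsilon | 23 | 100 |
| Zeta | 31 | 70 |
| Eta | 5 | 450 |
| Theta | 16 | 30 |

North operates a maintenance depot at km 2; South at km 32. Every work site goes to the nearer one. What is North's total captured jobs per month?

848

The indifferent point is the midpoint (2+32)/2 = 17; work sites left of it (closer to North at 2) go to North, those right go to South.
  Eta at 5 (w=450) → North
  Gamma at 7 (w=60) → North
  Beta at 10 (w=8) → North
  Alpha at 12 (w=300) → North
  Theta at 16 (w=30) → North
  Epsilon at 23 (w=100) → South
  Zeta at 31 (w=70) → South
  Delta at 32 (w=90) → South
North captures 848; South captures 260.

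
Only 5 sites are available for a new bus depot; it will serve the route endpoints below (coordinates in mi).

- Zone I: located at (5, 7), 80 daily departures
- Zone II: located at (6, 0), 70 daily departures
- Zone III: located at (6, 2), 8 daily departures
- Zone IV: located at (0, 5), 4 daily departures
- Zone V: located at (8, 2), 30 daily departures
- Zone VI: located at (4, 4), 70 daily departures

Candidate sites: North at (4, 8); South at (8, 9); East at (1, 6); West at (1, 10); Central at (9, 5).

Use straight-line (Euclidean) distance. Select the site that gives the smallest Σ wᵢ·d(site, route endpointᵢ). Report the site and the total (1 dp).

Total weighted distance at each candidate:
  North (4, 8): total = 1257.3
  South (8, 9): total = 1686.0
  East (1, 6): total = 1427.7
  West (1, 10): total = 2067.0
  Central (9, 5): total = 1287.7
Minimum is at North with total 1257.3 mi.

North, total 1257.3 mi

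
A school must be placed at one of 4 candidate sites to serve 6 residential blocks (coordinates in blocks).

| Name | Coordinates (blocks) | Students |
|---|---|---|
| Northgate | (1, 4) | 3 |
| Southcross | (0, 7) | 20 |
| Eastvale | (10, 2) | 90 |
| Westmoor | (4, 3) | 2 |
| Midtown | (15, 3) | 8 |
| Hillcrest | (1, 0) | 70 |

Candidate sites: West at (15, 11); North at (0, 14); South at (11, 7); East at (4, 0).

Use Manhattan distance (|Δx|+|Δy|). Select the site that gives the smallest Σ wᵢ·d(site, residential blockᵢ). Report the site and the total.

East, total 1289 blocks

Total weighted distance at each candidate:
  West (15, 11): total = 3555
  North (0, 14): total = 3441
  South (11, 7): total = 2075
  East (4, 0): total = 1289
Minimum is at East with total 1289 blocks.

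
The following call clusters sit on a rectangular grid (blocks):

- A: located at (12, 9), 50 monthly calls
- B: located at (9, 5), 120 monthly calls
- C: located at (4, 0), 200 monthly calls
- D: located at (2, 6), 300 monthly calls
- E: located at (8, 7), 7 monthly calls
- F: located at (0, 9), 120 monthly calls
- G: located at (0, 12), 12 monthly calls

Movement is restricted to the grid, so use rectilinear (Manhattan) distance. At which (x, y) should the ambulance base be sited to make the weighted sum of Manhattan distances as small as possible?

Manhattan distance separates: Σwᵢ(|x−xᵢ|+|y−yᵢ|) = Σwᵢ|x−xᵢ| + Σwᵢ|y−yᵢ|, so x and y are optimised independently as 1-D weighted medians.
Total weight W = 809; half = 404.5.
x-coordinate, sorted with cumulative weight:
  x=0 (F, w=120) cum 120
  x=0 (G, w=12) cum 132
  x=2 (D, w=300) cum 432  ← median
  x=4 (C, w=200) cum 632
  x=8 (E, w=7) cum 639
  x=9 (B, w=120) cum 759
  x=12 (A, w=50) cum 809
⇒ x* = 2
y-coordinate, sorted with cumulative weight:
  y=0 (C, w=200) cum 200
  y=5 (B, w=120) cum 320
  y=6 (D, w=300) cum 620  ← median
  y=7 (E, w=7) cum 627
  y=9 (A, w=50) cum 677
  y=9 (F, w=120) cum 797
  y=12 (G, w=12) cum 809
⇒ y* = 6

(2, 6)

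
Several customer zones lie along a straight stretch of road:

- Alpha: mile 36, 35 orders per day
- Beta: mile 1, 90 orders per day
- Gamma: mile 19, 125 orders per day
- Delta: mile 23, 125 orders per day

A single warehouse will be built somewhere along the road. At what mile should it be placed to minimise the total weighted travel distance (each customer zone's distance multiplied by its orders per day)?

For a sum of weighted absolute distances on a line, the optimum is the weighted median (not the mean). Total weight W = 375; half-weight = 187.5.
Sort by position and accumulate weight:
  mile 1 (Beta, w=90) → cum 90
  mile 19 (Gamma, w=125) → cum 215  ≥ 187.5 → median here
  mile 23 (Delta, w=125) → cum 340
  mile 36 (Alpha, w=35) → cum 375
Optimal location: mile 19.

x = 19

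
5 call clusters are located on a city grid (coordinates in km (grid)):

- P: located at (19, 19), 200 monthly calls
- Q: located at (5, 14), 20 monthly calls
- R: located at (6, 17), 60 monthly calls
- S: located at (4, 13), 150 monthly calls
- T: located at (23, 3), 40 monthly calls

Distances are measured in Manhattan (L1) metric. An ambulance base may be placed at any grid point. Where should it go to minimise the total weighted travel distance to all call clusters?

Manhattan distance separates: Σwᵢ(|x−xᵢ|+|y−yᵢ|) = Σwᵢ|x−xᵢ| + Σwᵢ|y−yᵢ|, so x and y are optimised independently as 1-D weighted medians.
Total weight W = 470; half = 235.
x-coordinate, sorted with cumulative weight:
  x=4 (S, w=150) cum 150
  x=5 (Q, w=20) cum 170
  x=6 (R, w=60) cum 230
  x=19 (P, w=200) cum 430  ← median
  x=23 (T, w=40) cum 470
⇒ x* = 19
y-coordinate, sorted with cumulative weight:
  y=3 (T, w=40) cum 40
  y=13 (S, w=150) cum 190
  y=14 (Q, w=20) cum 210
  y=17 (R, w=60) cum 270  ← median
  y=19 (P, w=200) cum 470
⇒ y* = 17

(19, 17)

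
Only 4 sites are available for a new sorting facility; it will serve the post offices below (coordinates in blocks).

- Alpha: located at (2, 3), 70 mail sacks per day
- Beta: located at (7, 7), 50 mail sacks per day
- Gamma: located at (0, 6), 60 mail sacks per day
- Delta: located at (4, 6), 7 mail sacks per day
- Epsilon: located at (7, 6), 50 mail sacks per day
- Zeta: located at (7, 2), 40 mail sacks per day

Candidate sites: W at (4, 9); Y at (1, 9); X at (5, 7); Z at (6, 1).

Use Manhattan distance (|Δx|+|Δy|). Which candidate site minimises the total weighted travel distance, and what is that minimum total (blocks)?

Total weighted distance at each candidate:
  W (4, 9): total = 1951
  Y (1, 9): total = 2142
  X (5, 7): total = 1394
  Z (6, 1): total = 1859
Minimum is at X with total 1394 blocks.

X, total 1394 blocks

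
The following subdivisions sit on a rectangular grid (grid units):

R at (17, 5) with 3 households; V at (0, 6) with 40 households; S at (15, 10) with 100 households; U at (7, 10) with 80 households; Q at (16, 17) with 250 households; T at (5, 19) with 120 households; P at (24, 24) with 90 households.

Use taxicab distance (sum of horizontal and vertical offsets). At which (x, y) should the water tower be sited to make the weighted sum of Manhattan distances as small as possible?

Manhattan distance separates: Σwᵢ(|x−xᵢ|+|y−yᵢ|) = Σwᵢ|x−xᵢ| + Σwᵢ|y−yᵢ|, so x and y are optimised independently as 1-D weighted medians.
Total weight W = 683; half = 341.5.
x-coordinate, sorted with cumulative weight:
  x=0 (V, w=40) cum 40
  x=5 (T, w=120) cum 160
  x=7 (U, w=80) cum 240
  x=15 (S, w=100) cum 340
  x=16 (Q, w=250) cum 590  ← median
  x=17 (R, w=3) cum 593
  x=24 (P, w=90) cum 683
⇒ x* = 16
y-coordinate, sorted with cumulative weight:
  y=5 (R, w=3) cum 3
  y=6 (V, w=40) cum 43
  y=10 (S, w=100) cum 143
  y=10 (U, w=80) cum 223
  y=17 (Q, w=250) cum 473  ← median
  y=19 (T, w=120) cum 593
  y=24 (P, w=90) cum 683
⇒ y* = 17

(16, 17)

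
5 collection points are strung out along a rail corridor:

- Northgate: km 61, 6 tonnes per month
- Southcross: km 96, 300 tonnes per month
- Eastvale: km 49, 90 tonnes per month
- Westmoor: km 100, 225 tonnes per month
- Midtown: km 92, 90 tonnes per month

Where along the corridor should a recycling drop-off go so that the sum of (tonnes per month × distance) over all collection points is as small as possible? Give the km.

x = 96

For a sum of weighted absolute distances on a line, the optimum is the weighted median (not the mean). Total weight W = 711; half-weight = 355.5.
Sort by position and accumulate weight:
  km 49 (Eastvale, w=90) → cum 90
  km 61 (Northgate, w=6) → cum 96
  km 92 (Midtown, w=90) → cum 186
  km 96 (Southcross, w=300) → cum 486  ≥ 355.5 → median here
  km 100 (Westmoor, w=225) → cum 711
Optimal location: km 96.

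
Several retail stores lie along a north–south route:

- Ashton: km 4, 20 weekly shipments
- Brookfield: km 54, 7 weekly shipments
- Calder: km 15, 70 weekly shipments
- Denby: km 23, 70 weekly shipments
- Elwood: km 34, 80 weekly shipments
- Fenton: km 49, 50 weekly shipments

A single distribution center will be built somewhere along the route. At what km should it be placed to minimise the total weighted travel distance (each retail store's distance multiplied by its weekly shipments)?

x = 23

For a sum of weighted absolute distances on a line, the optimum is the weighted median (not the mean). Total weight W = 297; half-weight = 148.5.
Sort by position and accumulate weight:
  km 4 (Ashton, w=20) → cum 20
  km 15 (Calder, w=70) → cum 90
  km 23 (Denby, w=70) → cum 160  ≥ 148.5 → median here
  km 34 (Elwood, w=80) → cum 240
  km 49 (Fenton, w=50) → cum 290
  km 54 (Brookfield, w=7) → cum 297
Optimal location: km 23.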